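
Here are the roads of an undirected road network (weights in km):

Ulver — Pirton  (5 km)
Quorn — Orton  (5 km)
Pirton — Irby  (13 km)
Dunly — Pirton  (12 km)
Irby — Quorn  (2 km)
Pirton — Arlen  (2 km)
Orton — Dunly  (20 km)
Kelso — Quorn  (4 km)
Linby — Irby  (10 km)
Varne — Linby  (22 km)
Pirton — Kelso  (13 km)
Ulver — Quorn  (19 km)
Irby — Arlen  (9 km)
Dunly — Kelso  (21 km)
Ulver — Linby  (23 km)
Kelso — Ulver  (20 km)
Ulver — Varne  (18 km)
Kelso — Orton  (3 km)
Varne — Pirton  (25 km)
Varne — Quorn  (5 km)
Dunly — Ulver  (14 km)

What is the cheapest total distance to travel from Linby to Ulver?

Enumerating some paths:
Linby - Ulver: 23 = 23
Linby - Irby - Arlen - Pirton - Ulver: 10+9+2+5 = 26
Linby - Irby - Quorn - Ulver: 10+2+19 = 31
Linby - Irby - Pirton - Ulver: 10+13+5 = 28
Cheapest is Linby - Ulver at 23 km.

23 km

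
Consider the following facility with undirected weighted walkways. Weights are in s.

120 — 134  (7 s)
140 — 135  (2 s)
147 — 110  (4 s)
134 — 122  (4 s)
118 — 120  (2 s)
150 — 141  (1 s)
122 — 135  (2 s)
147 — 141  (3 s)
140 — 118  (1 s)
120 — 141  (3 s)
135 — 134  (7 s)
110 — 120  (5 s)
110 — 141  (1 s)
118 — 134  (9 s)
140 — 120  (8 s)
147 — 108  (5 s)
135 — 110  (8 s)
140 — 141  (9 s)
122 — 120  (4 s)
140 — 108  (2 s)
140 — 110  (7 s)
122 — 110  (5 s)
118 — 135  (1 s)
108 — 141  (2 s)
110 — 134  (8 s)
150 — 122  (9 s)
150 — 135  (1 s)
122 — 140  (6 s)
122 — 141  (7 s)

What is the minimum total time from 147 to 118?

Running Dijkstra from 147:
147: 0
141: 3  (via 147)
110: 4  (via 147)
150: 4  (via 141)
108: 5  (via 147)
135: 5  (via 150)
120: 6  (via 141)
118: 6  (via 135)
Shortest route: 147 → 141 → 150 → 135 → 118 = 6 s.

6 s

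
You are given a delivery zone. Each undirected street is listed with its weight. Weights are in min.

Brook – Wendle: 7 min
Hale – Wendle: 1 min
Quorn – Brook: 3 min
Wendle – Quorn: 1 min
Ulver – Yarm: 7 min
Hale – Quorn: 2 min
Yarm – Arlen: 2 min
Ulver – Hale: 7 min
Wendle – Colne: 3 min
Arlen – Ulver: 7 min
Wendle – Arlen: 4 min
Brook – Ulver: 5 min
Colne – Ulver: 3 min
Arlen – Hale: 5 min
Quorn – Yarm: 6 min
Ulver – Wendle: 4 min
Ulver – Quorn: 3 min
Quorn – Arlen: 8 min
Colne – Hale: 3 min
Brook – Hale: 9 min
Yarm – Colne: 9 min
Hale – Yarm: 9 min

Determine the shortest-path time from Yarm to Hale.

7 min

Shortest distances from Yarm:
Yarm: 0
Arlen: 2  (via Yarm)
Quorn: 6  (via Yarm)
Wendle: 6  (via Arlen)
Hale: 7  (via Arlen)
Shortest route: Yarm → Arlen → Hale = 7 min.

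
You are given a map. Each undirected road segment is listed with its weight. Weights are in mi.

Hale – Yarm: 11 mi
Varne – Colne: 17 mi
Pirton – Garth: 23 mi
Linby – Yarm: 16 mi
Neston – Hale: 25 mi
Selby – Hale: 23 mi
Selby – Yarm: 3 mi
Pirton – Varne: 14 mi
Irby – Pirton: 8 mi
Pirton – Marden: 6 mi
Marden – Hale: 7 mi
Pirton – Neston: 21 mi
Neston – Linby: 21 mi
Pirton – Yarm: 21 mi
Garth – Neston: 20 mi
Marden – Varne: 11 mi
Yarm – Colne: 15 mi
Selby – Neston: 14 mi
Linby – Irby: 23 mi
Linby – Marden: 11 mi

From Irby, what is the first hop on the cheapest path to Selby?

Pirton

Enumerating some paths:
Irby → Linby → Yarm → Selby: 23+16+3 = 42
Irby → Pirton → Yarm → Selby: 8+21+3 = 32
Irby → Pirton → Marden → Hale → Yarm → Selby: 8+6+7+11+3 = 35
Cheapest is Irby → Pirton → Yarm → Selby at 32 mi.
So from Irby the first move is to Pirton.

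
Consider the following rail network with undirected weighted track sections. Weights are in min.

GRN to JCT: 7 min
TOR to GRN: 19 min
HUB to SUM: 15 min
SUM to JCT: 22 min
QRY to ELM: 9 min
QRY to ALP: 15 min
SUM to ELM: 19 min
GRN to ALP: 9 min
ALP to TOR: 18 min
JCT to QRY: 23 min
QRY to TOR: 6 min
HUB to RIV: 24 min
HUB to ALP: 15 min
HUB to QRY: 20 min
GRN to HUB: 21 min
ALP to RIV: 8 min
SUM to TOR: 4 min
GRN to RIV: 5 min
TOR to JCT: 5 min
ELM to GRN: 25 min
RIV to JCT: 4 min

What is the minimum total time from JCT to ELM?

20 min

Compare a few routes:
JCT → TOR → QRY → ELM: 5+6+9 = 20
JCT → TOR → SUM → ELM: 5+4+19 = 28
JCT → GRN → ELM: 7+25 = 32
The minimum is 20 min via JCT → TOR → QRY → ELM.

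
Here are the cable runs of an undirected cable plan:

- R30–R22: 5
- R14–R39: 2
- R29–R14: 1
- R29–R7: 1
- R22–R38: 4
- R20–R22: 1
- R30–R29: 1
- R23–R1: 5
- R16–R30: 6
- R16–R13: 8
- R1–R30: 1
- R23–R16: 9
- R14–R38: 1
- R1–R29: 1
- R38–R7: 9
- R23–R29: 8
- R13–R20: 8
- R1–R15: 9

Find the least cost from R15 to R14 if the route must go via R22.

Shortest R15→R22: R15–R1–R30–R22 = 15
Best R22 to R14: R22–R38–R14 costing 5
Total via R22: 15 + 5 = 20.

20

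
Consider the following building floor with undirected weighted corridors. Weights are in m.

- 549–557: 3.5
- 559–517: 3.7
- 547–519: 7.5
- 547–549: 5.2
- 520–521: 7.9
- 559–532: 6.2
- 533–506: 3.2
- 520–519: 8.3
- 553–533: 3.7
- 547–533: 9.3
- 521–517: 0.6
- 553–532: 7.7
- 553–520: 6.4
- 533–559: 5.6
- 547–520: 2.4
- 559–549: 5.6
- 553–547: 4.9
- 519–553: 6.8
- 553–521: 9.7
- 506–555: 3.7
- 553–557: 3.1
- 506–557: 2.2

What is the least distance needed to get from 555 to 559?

Enumerating some paths:
555–506–557–549–559: 3.7+2.2+3.5+5.6 = 15
555–506–533–559: 3.7+3.2+5.6 = 12.5
555–506–533–553–557–549–559: 3.7+3.2+3.7+3.1+3.5+5.6 = 22.8
555–506–557–553–533–559: 3.7+2.2+3.1+3.7+5.6 = 18.3
The minimum is 12.5 m via 555–506–533–559.

12.5 m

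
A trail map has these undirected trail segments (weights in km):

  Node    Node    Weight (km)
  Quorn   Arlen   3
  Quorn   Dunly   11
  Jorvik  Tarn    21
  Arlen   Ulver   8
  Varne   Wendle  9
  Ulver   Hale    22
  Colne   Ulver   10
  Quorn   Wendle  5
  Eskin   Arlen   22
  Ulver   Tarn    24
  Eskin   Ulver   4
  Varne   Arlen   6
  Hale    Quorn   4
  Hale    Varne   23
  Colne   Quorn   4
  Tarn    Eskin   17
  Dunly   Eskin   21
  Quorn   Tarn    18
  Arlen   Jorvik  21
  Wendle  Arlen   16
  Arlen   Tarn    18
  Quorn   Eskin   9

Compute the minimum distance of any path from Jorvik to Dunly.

Shortest distances from Jorvik:
Jorvik: 0
Arlen: 21  (via Jorvik)
Tarn: 21  (via Jorvik)
Quorn: 24  (via Arlen)
Varne: 27  (via Arlen)
Hale: 28  (via Quorn)
Colne: 28  (via Quorn)
Ulver: 29  (via Arlen)
Wendle: 29  (via Quorn)
Eskin: 33  (via Quorn)
Dunly: 35  (via Quorn)
Shortest route: Jorvik–Arlen–Quorn–Dunly = 35 km.

35 km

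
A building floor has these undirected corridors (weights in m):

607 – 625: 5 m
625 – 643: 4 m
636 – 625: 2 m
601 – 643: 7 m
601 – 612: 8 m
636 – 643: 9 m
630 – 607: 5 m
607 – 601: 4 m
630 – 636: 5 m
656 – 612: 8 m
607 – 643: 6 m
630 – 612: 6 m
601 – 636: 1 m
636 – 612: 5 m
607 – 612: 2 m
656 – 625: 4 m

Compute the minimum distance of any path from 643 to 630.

11 m

Shortest distances from 643:
643: 0
625: 4  (via 643)
607: 6  (via 643)
636: 6  (via 625)
601: 7  (via 643)
612: 8  (via 607)
656: 8  (via 625)
630: 11  (via 607)
Shortest route: 643–607–630 = 11 m.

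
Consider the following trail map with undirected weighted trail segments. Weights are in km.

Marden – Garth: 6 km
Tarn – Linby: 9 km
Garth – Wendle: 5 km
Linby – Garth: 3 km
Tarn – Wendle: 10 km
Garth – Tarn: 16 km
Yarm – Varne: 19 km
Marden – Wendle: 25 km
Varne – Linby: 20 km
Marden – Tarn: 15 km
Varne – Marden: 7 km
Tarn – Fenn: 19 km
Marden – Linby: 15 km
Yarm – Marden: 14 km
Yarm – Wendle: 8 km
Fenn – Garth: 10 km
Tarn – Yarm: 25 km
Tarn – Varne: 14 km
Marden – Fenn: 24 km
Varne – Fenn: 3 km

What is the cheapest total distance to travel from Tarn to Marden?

15 km

Compare a few routes:
Tarn → Marden: 15 = 15
Tarn → Linby → Garth → Marden: 9+3+6 = 18
The minimum is 15 km via Tarn → Marden.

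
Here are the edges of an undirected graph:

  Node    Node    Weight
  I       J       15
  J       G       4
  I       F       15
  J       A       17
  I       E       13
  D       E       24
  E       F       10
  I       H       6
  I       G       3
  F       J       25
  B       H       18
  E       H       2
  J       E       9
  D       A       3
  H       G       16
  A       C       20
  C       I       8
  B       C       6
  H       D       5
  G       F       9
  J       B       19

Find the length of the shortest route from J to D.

Running Dijkstra from J:
J: 0
G: 4  (via J)
I: 7  (via G)
E: 9  (via J)
H: 11  (via E)
F: 13  (via G)
C: 15  (via I)
D: 16  (via H)
Shortest route: J → E → H → D = 16.

16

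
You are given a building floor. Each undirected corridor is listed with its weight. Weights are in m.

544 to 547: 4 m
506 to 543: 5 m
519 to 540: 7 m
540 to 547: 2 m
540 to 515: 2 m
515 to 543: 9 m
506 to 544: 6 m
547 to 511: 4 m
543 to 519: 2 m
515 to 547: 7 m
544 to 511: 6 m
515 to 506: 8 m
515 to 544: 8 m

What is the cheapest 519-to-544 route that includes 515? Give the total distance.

Best 519 to 515: 519–540–515 costing 9
Best 515 to 544: 515–544 costing 8
Total via 515: 9 + 8 = 17 m.

17 m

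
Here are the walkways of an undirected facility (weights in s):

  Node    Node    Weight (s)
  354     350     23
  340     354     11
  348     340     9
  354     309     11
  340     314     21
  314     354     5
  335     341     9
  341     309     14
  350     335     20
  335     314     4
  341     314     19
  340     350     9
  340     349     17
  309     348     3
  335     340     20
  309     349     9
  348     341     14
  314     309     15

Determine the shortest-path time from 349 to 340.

17 s

Compare a few routes:
349 - 309 - 354 - 340: 9+11+11 = 31
349 - 340: 17 = 17
349 - 309 - 314 - 354 - 340: 9+15+5+11 = 40
349 - 309 - 348 - 340: 9+3+9 = 21
Cheapest is 349 - 340 at 17 s.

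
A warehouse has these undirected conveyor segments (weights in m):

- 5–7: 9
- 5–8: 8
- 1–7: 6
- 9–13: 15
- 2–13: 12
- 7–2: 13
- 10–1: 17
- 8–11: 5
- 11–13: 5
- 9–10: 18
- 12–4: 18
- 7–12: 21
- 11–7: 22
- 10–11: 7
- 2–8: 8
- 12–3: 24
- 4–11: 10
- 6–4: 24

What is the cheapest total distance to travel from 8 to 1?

23 m

Running Dijkstra from 8:
8: 0
11: 5  (via 8)
2: 8  (via 8)
5: 8  (via 8)
13: 10  (via 11)
10: 12  (via 11)
4: 15  (via 11)
7: 17  (via 5)
1: 23  (via 7)
Shortest route: 8 → 5 → 7 → 1 = 23 m.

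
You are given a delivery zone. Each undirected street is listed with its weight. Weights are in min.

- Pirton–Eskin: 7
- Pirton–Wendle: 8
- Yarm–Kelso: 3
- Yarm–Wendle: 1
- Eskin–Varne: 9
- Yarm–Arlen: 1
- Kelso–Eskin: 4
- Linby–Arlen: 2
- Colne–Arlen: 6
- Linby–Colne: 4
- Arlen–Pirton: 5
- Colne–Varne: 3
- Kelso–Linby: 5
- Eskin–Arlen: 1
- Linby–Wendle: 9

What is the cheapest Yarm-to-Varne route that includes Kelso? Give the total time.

15 min

Best Yarm to Kelso: Yarm → Kelso costing 3
Best Kelso to Varne: Kelso → Linby → Colne → Varne costing 12
Total via Kelso: 3 + 12 = 15 min.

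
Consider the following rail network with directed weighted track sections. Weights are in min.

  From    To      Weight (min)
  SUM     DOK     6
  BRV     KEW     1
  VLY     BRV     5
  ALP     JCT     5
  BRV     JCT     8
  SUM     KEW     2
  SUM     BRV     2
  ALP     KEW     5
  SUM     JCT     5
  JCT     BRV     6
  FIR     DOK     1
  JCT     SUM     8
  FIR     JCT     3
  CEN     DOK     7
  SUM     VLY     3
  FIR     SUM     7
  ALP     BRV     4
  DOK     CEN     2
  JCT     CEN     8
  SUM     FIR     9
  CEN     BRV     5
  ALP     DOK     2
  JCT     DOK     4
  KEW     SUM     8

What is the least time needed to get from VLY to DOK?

Shortest distances from VLY:
VLY: 0
BRV: 5  (via VLY)
KEW: 6  (via BRV)
JCT: 13  (via BRV)
SUM: 14  (via KEW)
DOK: 17  (via JCT)
Shortest route: VLY → BRV → JCT → DOK = 17 min.

17 min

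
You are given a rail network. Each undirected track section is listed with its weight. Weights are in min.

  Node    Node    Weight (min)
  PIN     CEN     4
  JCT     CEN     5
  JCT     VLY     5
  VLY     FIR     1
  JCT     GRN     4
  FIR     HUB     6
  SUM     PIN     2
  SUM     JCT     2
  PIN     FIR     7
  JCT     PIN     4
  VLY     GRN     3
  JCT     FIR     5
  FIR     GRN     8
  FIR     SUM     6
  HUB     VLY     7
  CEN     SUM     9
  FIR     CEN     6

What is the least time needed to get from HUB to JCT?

Enumerating some paths:
HUB → VLY → FIR → JCT: 7+1+5 = 13
HUB → VLY → JCT: 7+5 = 12
HUB → FIR → JCT: 6+5 = 11
HUB → FIR → VLY → JCT: 6+1+5 = 12
Cheapest is HUB → FIR → JCT at 11 min.

11 min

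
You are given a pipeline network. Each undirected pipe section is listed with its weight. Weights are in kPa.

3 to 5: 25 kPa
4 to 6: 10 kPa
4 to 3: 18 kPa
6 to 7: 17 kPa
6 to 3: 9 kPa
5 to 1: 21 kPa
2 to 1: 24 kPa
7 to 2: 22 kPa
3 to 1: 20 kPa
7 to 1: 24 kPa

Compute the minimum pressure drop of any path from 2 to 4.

49 kPa

Candidate routes:
2 - 1 - 3 - 6 - 4: 24+20+9+10 = 63
2 - 7 - 6 - 4: 22+17+10 = 49
2 - 1 - 3 - 4: 24+20+18 = 62
The minimum is 49 kPa via 2 - 7 - 6 - 4.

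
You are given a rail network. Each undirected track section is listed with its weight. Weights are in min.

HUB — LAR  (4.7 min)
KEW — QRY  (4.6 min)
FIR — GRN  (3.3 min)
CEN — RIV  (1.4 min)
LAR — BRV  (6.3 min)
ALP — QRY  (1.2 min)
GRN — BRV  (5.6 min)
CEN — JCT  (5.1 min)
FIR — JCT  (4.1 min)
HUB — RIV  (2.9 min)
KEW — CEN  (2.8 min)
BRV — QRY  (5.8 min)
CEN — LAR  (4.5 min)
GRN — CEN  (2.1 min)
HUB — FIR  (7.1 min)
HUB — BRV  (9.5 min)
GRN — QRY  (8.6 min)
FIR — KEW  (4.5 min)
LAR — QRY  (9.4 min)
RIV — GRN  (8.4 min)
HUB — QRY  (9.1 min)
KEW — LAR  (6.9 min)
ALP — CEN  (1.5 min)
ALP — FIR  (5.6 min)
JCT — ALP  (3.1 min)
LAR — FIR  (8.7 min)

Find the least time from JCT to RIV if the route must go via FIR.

Shortest JCT→FIR: JCT–FIR = 4.1
Best FIR to RIV: FIR–GRN–CEN–RIV costing 6.8
Total via FIR: 4.1 + 6.8 = 10.9 min.

10.9 min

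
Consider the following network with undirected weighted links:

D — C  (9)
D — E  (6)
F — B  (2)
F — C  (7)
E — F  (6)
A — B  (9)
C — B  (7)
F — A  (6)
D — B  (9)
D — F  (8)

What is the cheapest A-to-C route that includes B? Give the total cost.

15

Shortest A→B: A–F–B = 8
Shortest B→C: B–C = 7
Total via B: 8 + 7 = 15.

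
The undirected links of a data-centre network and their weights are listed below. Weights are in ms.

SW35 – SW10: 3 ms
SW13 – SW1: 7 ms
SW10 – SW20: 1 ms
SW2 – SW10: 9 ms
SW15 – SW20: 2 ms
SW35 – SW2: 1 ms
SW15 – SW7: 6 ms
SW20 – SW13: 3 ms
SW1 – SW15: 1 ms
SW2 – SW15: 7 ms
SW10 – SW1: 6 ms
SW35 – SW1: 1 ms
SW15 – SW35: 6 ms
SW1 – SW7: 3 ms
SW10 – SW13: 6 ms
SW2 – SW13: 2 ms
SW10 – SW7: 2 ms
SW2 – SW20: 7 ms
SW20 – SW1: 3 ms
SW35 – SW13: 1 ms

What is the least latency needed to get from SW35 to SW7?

Shortest distances from SW35:
SW35: 0
SW1: 1  (via SW35)
SW13: 1  (via SW35)
SW2: 1  (via SW35)
SW15: 2  (via SW1)
SW10: 3  (via SW35)
SW20: 4  (via SW1)
SW7: 4  (via SW1)
Shortest route: SW35–SW1–SW7 = 4 ms.

4 ms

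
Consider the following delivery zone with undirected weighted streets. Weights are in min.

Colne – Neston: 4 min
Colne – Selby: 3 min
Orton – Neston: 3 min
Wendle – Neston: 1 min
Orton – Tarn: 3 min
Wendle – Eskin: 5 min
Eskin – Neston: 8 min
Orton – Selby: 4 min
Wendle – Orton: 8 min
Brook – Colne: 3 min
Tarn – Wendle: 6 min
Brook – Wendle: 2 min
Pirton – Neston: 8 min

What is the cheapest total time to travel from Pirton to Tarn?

14 min

Candidate routes:
Pirton–Neston–Wendle–Orton–Tarn: 8+1+8+3 = 20
Pirton–Neston–Orton–Tarn: 8+3+3 = 14
Pirton–Neston–Colne–Selby–Orton–Tarn: 8+4+3+4+3 = 22
Pirton–Neston–Wendle–Tarn: 8+1+6 = 15
Cheapest is Pirton–Neston–Orton–Tarn at 14 min.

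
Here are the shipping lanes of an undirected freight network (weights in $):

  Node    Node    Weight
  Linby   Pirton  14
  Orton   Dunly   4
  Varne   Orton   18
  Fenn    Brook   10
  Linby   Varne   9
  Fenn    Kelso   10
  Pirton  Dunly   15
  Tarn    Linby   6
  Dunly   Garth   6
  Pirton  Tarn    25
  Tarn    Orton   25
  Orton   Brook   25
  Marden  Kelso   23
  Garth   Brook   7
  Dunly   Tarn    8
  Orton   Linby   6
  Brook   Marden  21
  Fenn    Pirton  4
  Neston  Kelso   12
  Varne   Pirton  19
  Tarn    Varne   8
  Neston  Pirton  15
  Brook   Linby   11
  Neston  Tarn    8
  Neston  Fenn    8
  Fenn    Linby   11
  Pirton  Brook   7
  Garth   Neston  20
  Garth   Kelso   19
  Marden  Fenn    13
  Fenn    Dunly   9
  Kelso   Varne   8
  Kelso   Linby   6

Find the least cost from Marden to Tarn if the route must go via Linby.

Best Marden to Linby: Marden → Fenn → Linby costing 24
Shortest Linby→Tarn: Linby → Tarn = 6
Total via Linby: 24 + 6 = $30.

$30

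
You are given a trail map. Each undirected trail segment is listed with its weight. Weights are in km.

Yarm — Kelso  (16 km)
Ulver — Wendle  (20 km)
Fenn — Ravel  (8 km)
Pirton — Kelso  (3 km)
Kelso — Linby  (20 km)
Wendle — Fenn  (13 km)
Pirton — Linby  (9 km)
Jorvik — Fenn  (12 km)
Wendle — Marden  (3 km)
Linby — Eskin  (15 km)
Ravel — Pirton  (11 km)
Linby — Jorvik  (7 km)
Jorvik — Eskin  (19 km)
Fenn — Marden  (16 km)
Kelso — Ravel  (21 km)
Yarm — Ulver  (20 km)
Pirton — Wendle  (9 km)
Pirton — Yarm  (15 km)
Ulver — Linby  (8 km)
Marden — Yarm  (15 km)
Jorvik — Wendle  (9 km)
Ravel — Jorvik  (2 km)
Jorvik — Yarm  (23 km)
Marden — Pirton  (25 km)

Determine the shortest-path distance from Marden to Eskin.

Compare a few routes:
Marden - Wendle - Jorvik - Linby - Eskin: 3+9+7+15 = 34
Marden - Wendle - Pirton - Linby - Eskin: 3+9+9+15 = 36
Marden - Wendle - Jorvik - Eskin: 3+9+19 = 31
The minimum is 31 km via Marden - Wendle - Jorvik - Eskin.

31 km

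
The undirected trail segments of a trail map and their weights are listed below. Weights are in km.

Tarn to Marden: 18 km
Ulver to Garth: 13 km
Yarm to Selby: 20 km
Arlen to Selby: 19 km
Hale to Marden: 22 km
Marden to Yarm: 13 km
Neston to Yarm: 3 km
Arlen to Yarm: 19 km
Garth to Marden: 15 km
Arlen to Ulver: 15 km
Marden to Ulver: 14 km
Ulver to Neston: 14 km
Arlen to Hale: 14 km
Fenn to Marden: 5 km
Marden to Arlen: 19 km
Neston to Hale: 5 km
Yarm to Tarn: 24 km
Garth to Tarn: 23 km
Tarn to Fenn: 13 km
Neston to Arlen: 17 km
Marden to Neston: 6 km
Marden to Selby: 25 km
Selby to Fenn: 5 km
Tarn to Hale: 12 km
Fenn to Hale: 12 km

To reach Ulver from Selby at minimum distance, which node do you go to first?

Candidate routes:
Selby–Arlen–Ulver: 19+15 = 34
Selby–Fenn–Marden–Neston–Ulver: 5+5+6+14 = 30
Selby–Fenn–Marden–Ulver: 5+5+14 = 24
Cheapest is Selby–Fenn–Marden–Ulver at 24 km.
So from Selby the first move is to Fenn.

Fenn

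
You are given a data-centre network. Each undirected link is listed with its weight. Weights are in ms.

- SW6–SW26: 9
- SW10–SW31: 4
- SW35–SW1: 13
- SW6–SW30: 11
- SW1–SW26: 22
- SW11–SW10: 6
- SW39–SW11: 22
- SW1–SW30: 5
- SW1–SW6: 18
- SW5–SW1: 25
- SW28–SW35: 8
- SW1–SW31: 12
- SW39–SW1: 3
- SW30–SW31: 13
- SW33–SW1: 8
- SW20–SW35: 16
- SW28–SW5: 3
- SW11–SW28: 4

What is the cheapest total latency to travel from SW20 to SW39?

Shortest distances from SW20:
SW20: 0
SW35: 16  (via SW20)
SW28: 24  (via SW35)
SW5: 27  (via SW28)
SW11: 28  (via SW28)
SW1: 29  (via SW35)
SW39: 32  (via SW1)
Shortest route: SW20 → SW35 → SW1 → SW39 = 32 ms.

32 ms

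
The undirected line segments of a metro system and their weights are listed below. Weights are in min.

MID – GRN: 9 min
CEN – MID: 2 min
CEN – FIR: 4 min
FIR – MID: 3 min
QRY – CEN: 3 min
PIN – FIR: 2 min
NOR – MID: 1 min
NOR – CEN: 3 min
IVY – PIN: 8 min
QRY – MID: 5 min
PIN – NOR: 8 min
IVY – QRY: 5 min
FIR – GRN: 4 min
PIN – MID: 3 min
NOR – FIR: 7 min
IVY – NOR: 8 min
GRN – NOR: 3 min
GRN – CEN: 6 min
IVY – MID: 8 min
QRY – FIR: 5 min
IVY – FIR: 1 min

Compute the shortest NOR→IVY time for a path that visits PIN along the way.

Shortest NOR→PIN: NOR–MID–PIN = 4
Shortest PIN→IVY: PIN–FIR–IVY = 3
Total via PIN: 4 + 3 = 7 min.

7 min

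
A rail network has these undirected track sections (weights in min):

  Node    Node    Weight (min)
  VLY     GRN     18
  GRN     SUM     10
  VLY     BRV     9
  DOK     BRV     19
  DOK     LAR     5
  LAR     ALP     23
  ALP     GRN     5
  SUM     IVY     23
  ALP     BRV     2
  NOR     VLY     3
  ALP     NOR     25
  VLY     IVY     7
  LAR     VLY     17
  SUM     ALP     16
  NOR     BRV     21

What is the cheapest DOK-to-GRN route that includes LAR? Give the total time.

33 min

Shortest DOK→LAR: DOK → LAR = 5
Best LAR to GRN: LAR → ALP → GRN costing 28
Total via LAR: 5 + 28 = 33 min.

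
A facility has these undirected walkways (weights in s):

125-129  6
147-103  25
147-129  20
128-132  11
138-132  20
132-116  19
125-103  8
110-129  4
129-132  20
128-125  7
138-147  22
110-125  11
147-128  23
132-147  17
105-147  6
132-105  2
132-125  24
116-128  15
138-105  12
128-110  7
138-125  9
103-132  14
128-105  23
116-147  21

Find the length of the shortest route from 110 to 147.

Running Dijkstra from 110:
110: 0
129: 4  (via 110)
128: 7  (via 110)
125: 10  (via 129)
103: 18  (via 125)
132: 18  (via 128)
138: 19  (via 125)
105: 20  (via 132)
116: 22  (via 128)
147: 24  (via 129)
Shortest route: 110 → 129 → 147 = 24 s.

24 s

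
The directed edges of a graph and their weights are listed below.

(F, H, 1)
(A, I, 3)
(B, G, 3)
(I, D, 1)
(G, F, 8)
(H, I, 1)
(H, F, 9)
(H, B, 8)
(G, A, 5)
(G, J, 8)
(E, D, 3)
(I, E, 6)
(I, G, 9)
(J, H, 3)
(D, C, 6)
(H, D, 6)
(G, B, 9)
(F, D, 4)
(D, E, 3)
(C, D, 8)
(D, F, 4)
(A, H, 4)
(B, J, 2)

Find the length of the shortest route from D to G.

15

Running Dijkstra from D:
D: 0
E: 3  (via D)
F: 4  (via D)
H: 5  (via F)
C: 6  (via D)
I: 6  (via H)
B: 13  (via H)
G: 15  (via I)
Shortest route: D–F–H–I–G = 15.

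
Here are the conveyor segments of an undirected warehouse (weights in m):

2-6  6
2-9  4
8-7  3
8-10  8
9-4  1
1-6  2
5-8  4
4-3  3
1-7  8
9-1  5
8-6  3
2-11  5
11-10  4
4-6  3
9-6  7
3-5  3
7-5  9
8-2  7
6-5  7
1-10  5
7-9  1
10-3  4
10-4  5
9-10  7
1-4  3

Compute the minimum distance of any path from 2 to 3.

8 m

Running Dijkstra from 2:
2: 0
9: 4  (via 2)
4: 5  (via 9)
7: 5  (via 9)
11: 5  (via 2)
6: 6  (via 2)
8: 7  (via 2)
1: 8  (via 4)
3: 8  (via 4)
Shortest route: 2–9–4–3 = 8 m.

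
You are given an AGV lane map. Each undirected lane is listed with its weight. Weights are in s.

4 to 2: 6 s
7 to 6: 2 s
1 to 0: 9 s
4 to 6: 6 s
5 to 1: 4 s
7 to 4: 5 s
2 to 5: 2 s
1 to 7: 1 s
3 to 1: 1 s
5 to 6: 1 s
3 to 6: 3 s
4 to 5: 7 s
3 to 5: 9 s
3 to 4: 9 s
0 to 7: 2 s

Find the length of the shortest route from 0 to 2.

Compare a few routes:
0 → 7 → 6 → 5 → 2: 2+2+1+2 = 7
0 → 7 → 1 → 5 → 2: 2+1+4+2 = 9
0 → 7 → 4 → 2: 2+5+6 = 13
0 → 7 → 1 → 3 → 6 → 5 → 2: 2+1+1+3+1+2 = 10
Cheapest is 0 → 7 → 6 → 5 → 2 at 7 s.

7 s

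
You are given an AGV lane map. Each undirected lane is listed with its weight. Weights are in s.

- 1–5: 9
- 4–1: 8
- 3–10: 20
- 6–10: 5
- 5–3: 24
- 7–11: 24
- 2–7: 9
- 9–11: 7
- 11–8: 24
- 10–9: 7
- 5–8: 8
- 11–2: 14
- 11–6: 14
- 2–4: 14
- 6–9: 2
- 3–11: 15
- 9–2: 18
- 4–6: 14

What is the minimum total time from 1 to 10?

27 s

Candidate routes:
1 - 4 - 2 - 9 - 10: 8+14+18+7 = 47
1 - 4 - 6 - 9 - 10: 8+14+2+7 = 31
1 - 4 - 6 - 10: 8+14+5 = 27
Cheapest is 1 - 4 - 6 - 10 at 27 s.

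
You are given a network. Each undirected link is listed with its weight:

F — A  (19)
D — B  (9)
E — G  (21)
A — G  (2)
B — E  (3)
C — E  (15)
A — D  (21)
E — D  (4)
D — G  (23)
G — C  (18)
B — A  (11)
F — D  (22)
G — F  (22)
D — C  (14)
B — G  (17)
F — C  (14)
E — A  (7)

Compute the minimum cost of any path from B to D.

Candidate routes:
B–D: 9 = 9
B–E–D: 3+4 = 7
The minimum is 7 via B–E–D.

7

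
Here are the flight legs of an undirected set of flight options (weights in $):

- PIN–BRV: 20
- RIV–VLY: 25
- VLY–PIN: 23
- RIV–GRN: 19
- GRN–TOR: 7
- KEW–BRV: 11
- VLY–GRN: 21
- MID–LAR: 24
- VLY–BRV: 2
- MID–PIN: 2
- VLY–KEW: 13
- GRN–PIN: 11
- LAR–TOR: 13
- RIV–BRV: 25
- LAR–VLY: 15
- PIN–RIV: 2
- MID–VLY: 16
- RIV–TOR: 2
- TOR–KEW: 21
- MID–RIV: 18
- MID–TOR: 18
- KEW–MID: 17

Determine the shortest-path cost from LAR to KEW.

Enumerating some paths:
LAR → TOR → KEW: 13+21 = 34
LAR → VLY → KEW: 15+13 = 28
Cheapest is LAR → VLY → KEW at $28.

$28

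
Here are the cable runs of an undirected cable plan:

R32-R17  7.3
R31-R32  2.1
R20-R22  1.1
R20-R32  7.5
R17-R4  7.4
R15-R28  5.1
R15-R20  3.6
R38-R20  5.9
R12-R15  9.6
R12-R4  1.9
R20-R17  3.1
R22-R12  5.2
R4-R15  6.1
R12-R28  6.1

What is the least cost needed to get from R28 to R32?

Compare a few routes:
R28 → R15 → R20 → R32: 5.1+3.6+7.5 = 16.2
R28 → R12 → R4 → R17 → R32: 6.1+1.9+7.4+7.3 = 22.7
R28 → R15 → R20 → R17 → R32: 5.1+3.6+3.1+7.3 = 19.1
R28 → R12 → R22 → R20 → R32: 6.1+5.2+1.1+7.5 = 19.9
The minimum is 16.2 via R28 → R15 → R20 → R32.

16.2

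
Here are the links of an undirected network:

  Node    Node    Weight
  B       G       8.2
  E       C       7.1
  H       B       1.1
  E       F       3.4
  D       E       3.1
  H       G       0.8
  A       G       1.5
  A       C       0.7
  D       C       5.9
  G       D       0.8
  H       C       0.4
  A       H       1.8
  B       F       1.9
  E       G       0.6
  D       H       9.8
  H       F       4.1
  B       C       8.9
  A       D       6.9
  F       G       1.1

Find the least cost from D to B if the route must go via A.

4.5

Shortest D→A: D → G → A = 2.3
Shortest A→B: A → C → H → B = 2.2
Total via A: 2.3 + 2.2 = 4.5.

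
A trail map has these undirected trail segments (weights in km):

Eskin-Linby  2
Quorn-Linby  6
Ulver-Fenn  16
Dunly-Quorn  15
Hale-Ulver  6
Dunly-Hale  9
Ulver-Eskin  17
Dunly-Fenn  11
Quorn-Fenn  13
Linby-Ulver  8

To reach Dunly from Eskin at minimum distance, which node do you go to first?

Candidate routes:
Eskin - Ulver - Hale - Dunly: 17+6+9 = 32
Eskin - Linby - Ulver - Hale - Dunly: 2+8+6+9 = 25
Eskin - Linby - Quorn - Dunly: 2+6+15 = 23
Cheapest is Eskin - Linby - Quorn - Dunly at 23 km.
So from Eskin the first move is to Linby.

Linby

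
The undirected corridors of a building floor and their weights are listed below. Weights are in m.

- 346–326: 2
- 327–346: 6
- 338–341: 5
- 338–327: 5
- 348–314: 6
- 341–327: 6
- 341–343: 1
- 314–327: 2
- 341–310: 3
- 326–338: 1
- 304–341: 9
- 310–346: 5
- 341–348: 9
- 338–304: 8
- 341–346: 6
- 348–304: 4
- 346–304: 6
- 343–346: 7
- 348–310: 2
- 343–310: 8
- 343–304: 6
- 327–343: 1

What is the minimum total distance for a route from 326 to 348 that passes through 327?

Best 326 to 327: 326–338–327 costing 6
Shortest 327→348: 327–343–341–310–348 = 7
Total via 327: 6 + 7 = 13 m.

13 m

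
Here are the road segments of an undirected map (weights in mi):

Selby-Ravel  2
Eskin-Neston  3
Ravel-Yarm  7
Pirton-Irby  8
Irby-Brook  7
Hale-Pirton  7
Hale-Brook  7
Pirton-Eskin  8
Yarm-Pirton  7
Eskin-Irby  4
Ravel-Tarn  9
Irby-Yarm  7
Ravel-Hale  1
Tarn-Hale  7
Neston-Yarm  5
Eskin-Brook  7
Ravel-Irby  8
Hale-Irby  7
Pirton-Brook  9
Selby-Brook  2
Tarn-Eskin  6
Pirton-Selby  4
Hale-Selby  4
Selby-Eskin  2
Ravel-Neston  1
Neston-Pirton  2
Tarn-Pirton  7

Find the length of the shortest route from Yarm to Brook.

Shortest distances from Yarm:
Yarm: 0
Neston: 5  (via Yarm)
Ravel: 6  (via Neston)
Irby: 7  (via Yarm)
Hale: 7  (via Ravel)
Pirton: 7  (via Yarm)
Selby: 8  (via Ravel)
Eskin: 8  (via Neston)
Brook: 10  (via Selby)
Shortest route: Yarm → Neston → Ravel → Selby → Brook = 10 mi.

10 mi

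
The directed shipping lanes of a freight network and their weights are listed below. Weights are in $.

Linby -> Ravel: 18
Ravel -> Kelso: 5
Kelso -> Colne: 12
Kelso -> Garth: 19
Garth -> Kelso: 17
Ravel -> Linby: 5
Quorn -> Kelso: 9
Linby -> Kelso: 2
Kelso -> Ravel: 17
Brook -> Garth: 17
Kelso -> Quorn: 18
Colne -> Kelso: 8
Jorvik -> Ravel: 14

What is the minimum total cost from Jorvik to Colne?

Running Dijkstra from Jorvik:
Jorvik: 0
Ravel: 14  (via Jorvik)
Linby: 19  (via Ravel)
Kelso: 19  (via Ravel)
Colne: 31  (via Kelso)
Shortest route: Jorvik → Ravel → Kelso → Colne = $31.

$31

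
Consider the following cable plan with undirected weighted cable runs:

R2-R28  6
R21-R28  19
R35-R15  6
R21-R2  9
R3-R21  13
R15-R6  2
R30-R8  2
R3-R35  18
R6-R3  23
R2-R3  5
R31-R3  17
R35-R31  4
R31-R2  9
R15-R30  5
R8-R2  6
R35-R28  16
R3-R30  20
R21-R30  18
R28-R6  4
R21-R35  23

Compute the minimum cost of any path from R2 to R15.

Candidate routes:
R2–R28–R6–R15: 6+4+2 = 12
R2–R31–R35–R15: 9+4+6 = 19
R2–R8–R30–R15: 6+2+5 = 13
R2–R28–R35–R15: 6+16+6 = 28
The minimum is 12 via R2–R28–R6–R15.

12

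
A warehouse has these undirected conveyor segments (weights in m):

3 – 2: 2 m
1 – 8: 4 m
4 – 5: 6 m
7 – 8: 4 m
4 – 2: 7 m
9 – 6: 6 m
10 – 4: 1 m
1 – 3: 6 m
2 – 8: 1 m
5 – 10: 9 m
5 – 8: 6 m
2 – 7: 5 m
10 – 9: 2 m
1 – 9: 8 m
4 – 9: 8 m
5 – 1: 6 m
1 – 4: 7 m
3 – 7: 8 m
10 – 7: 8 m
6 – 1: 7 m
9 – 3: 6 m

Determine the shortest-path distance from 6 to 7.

Shortest distances from 6:
6: 0
9: 6  (via 6)
1: 7  (via 6)
10: 8  (via 9)
4: 9  (via 10)
8: 11  (via 1)
2: 12  (via 8)
3: 12  (via 9)
5: 13  (via 1)
7: 15  (via 8)
Shortest route: 6 → 1 → 8 → 7 = 15 m.

15 m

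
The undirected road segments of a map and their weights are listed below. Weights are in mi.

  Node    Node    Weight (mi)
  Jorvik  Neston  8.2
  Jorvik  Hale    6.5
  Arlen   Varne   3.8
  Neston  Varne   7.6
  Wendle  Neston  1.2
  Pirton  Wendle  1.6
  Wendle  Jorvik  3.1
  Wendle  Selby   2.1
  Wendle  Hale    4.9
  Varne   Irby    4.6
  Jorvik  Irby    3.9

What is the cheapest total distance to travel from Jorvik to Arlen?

12.3 mi

Running Dijkstra from Jorvik:
Jorvik: 0
Wendle: 3.1  (via Jorvik)
Irby: 3.9  (via Jorvik)
Neston: 4.3  (via Wendle)
Pirton: 4.7  (via Wendle)
Selby: 5.2  (via Wendle)
Hale: 6.5  (via Jorvik)
Varne: 8.5  (via Irby)
Arlen: 12.3  (via Varne)
Shortest route: Jorvik → Irby → Varne → Arlen = 12.3 mi.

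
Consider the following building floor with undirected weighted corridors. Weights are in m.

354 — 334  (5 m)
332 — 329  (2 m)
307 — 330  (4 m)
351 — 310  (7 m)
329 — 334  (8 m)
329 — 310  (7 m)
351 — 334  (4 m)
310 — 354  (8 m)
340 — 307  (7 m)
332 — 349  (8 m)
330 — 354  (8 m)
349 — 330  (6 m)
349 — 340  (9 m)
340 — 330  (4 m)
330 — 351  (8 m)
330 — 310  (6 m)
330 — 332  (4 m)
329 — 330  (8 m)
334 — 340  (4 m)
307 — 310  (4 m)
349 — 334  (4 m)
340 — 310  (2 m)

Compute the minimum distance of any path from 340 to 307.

Settle nodes by increasing distance from 340:
340: 0
310: 2  (via 340)
330: 4  (via 340)
334: 4  (via 340)
307: 6  (via 310)
Shortest route: 340 → 310 → 307 = 6 m.

6 m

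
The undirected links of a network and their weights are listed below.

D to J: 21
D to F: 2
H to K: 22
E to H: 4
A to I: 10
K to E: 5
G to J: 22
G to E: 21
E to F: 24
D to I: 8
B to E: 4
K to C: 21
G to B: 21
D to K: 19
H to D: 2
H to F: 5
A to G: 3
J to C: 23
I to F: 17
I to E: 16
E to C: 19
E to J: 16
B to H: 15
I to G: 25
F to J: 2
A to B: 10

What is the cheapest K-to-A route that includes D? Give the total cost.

Shortest K→D: K → E → H → D = 11
Shortest D→A: D → I → A = 18
Total via D: 11 + 18 = 29.

29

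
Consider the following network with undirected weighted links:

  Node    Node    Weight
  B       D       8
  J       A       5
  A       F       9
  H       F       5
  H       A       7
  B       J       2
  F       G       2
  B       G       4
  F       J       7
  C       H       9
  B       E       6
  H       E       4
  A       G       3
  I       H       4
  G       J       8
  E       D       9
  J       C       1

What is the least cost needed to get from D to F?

Enumerating some paths:
D–B–G–F: 8+4+2 = 14
D–B–J–F: 8+2+7 = 17
D–E–H–F: 9+4+5 = 18
D–B–J–G–F: 8+2+8+2 = 20
Cheapest is D–B–G–F at 14.

14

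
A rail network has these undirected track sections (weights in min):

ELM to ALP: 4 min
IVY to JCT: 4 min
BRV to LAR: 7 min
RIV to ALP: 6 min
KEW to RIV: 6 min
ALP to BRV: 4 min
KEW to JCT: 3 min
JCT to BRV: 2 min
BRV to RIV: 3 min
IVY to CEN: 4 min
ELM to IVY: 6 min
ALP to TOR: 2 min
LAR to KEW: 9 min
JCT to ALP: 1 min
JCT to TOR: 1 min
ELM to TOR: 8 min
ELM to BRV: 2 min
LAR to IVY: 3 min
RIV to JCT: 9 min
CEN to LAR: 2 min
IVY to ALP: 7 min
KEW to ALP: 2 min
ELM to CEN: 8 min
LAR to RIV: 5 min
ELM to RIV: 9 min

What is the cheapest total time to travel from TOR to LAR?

Shortest distances from TOR:
TOR: 0
JCT: 1  (via TOR)
ALP: 2  (via TOR)
BRV: 3  (via JCT)
KEW: 4  (via JCT)
IVY: 5  (via JCT)
ELM: 5  (via BRV)
RIV: 6  (via BRV)
LAR: 8  (via IVY)
Shortest route: TOR → JCT → IVY → LAR = 8 min.

8 min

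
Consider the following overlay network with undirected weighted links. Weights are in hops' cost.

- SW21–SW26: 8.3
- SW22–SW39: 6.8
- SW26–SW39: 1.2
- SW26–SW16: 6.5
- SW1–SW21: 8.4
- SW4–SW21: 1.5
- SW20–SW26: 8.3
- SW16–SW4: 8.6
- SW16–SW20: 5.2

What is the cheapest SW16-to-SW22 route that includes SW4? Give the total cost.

Best SW16 to SW4: SW16 → SW4 costing 8.6
Shortest SW4→SW22: SW4 → SW21 → SW26 → SW39 → SW22 = 17.8
Total via SW4: 8.6 + 17.8 = 26.4 hops' cost.

26.4 hops' cost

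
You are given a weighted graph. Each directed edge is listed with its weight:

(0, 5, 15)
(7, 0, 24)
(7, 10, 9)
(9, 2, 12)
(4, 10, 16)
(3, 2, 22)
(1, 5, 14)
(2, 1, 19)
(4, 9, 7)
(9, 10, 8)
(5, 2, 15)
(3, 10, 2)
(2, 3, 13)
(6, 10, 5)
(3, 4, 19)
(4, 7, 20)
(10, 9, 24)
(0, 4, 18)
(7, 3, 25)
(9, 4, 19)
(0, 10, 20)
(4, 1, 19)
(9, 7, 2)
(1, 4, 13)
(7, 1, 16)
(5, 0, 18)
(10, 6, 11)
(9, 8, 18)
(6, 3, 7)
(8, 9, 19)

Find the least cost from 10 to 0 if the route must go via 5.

Shortest 10→5: 10 → 9 → 7 → 1 → 5 = 56
Shortest 5→0: 5 → 0 = 18
Total via 5: 56 + 18 = 74.

74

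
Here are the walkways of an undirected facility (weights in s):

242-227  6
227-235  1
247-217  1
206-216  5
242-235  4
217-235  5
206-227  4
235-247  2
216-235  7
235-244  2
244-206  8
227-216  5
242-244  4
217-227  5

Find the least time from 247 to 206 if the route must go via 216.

Best 247 to 216: 247–235–227–216 costing 8
Shortest 216→206: 216–206 = 5
Total via 216: 8 + 5 = 13 s.

13 s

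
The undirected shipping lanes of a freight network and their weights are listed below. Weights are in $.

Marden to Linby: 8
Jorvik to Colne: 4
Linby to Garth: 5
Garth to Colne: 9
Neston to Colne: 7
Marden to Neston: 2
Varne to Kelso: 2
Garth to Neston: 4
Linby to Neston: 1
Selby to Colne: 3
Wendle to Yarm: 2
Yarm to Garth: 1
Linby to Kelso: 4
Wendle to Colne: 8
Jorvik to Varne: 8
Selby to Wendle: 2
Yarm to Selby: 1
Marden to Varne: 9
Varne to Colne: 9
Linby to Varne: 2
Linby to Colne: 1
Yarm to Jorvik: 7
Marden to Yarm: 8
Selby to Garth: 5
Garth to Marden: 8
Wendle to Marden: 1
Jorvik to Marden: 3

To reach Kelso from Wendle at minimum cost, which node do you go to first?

Compare a few routes:
Wendle → Selby → Colne → Linby → Kelso: 2+3+1+4 = 10
Wendle → Marden → Neston → Linby → Kelso: 1+2+1+4 = 8
The minimum is $8 via Wendle → Marden → Neston → Linby → Kelso.
So from Wendle the first move is to Marden.

Marden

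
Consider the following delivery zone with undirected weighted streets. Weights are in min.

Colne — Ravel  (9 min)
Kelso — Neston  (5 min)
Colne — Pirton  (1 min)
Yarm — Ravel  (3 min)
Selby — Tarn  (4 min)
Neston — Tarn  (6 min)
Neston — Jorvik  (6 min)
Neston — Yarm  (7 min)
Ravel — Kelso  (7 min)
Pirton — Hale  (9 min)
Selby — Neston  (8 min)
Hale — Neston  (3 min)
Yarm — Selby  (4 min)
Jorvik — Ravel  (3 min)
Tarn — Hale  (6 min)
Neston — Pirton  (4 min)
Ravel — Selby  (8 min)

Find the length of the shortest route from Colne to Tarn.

Enumerating some paths:
Colne → Pirton → Hale → Tarn: 1+9+6 = 16
Colne → Pirton → Neston → Tarn: 1+4+6 = 11
Colne → Pirton → Neston → Hale → Tarn: 1+4+3+6 = 14
Colne → Pirton → Neston → Selby → Tarn: 1+4+8+4 = 17
The minimum is 11 min via Colne → Pirton → Neston → Tarn.

11 min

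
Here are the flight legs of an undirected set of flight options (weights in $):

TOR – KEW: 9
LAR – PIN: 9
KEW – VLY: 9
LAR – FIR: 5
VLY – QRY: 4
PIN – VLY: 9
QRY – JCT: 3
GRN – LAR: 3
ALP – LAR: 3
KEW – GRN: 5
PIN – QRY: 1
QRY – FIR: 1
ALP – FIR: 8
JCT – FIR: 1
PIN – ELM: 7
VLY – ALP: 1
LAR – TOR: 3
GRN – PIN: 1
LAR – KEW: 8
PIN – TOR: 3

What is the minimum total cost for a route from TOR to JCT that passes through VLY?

Best TOR to VLY: TOR–LAR–ALP–VLY costing 7
Best VLY to JCT: VLY–QRY–FIR–JCT costing 6
Total via VLY: 7 + 6 = $13.

$13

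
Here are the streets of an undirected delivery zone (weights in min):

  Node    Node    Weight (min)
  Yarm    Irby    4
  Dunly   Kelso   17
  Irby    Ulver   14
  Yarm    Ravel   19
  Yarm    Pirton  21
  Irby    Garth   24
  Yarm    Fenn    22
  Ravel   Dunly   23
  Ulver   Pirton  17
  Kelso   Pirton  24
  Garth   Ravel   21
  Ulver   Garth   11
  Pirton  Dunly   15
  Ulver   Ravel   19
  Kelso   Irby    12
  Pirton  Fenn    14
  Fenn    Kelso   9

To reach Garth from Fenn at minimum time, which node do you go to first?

Candidate routes:
Fenn–Kelso–Irby–Garth: 9+12+24 = 45
Fenn–Pirton–Ulver–Garth: 14+17+11 = 42
The minimum is 42 min via Fenn–Pirton–Ulver–Garth.
So from Fenn the first move is to Pirton.

Pirton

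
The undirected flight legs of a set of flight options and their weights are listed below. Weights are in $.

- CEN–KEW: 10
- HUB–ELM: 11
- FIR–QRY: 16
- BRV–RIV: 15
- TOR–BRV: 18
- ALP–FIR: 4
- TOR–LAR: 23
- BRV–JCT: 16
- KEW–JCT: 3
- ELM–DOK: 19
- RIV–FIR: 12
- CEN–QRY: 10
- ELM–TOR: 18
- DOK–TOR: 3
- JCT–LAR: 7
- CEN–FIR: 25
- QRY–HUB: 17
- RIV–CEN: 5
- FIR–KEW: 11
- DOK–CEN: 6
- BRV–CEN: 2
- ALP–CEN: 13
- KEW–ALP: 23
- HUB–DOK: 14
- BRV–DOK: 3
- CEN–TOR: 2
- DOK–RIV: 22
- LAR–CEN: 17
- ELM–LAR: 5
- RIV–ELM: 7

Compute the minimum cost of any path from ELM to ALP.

$23

Enumerating some paths:
ELM → RIV → FIR → ALP: 7+12+4 = 23
ELM → RIV → CEN → ALP: 7+5+13 = 25
The minimum is $23 via ELM → RIV → FIR → ALP.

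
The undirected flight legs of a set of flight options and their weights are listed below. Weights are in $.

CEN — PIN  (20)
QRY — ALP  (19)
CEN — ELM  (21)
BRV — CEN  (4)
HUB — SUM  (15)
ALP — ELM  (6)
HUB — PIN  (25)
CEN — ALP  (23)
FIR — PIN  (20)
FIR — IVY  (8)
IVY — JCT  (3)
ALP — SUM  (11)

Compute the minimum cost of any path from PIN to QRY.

$62

Candidate routes:
PIN - CEN - ALP - QRY: 20+23+19 = 62
PIN - HUB - SUM - ALP - QRY: 25+15+11+19 = 70
PIN - CEN - ELM - ALP - QRY: 20+21+6+19 = 66
The minimum is $62 via PIN - CEN - ALP - QRY.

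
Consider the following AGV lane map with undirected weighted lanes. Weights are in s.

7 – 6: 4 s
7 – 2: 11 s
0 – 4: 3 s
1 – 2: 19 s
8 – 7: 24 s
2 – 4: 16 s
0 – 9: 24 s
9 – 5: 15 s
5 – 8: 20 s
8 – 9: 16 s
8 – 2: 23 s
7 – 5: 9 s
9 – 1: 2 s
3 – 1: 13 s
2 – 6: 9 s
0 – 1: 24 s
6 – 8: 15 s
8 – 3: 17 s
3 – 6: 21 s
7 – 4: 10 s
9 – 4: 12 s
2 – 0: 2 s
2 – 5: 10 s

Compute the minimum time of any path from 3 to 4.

Candidate routes:
3–6–2–0–4: 21+9+2+3 = 35
3–1–9–4: 13+2+12 = 27
3–6–7–4: 21+4+10 = 35
Cheapest is 3–1–9–4 at 27 s.

27 s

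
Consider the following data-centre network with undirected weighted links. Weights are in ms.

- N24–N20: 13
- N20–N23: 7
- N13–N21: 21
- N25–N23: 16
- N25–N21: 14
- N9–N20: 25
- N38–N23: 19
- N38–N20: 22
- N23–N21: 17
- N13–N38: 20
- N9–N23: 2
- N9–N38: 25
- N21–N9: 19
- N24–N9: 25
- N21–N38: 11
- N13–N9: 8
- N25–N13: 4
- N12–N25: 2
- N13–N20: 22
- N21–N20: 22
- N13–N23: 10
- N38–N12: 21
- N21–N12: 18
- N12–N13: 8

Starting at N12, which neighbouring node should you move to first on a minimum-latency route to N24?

N25

Compare a few routes:
N12–N13–N23–N20–N24: 8+10+7+13 = 38
N12–N13–N9–N23–N20–N24: 8+8+2+7+13 = 38
N12–N25–N13–N23–N20–N24: 2+4+10+7+13 = 36
N12–N25–N23–N20–N24: 2+16+7+13 = 38
Cheapest is N12–N25–N13–N23–N20–N24 at 36 ms.
So from N12 the first move is to N25.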